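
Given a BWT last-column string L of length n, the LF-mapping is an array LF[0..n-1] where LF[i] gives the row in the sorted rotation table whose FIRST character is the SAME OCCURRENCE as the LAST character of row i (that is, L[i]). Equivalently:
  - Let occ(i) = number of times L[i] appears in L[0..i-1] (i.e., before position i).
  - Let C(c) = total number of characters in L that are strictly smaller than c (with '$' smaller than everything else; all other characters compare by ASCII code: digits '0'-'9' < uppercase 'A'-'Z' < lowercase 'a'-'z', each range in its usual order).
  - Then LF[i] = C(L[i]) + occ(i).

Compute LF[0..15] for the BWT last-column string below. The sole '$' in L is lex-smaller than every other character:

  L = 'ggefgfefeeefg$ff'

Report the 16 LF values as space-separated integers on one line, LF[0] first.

Char counts: '$':1, 'e':5, 'f':6, 'g':4
C (first-col start): C('$')=0, C('e')=1, C('f')=6, C('g')=12
L[0]='g': occ=0, LF[0]=C('g')+0=12+0=12
L[1]='g': occ=1, LF[1]=C('g')+1=12+1=13
L[2]='e': occ=0, LF[2]=C('e')+0=1+0=1
L[3]='f': occ=0, LF[3]=C('f')+0=6+0=6
L[4]='g': occ=2, LF[4]=C('g')+2=12+2=14
L[5]='f': occ=1, LF[5]=C('f')+1=6+1=7
L[6]='e': occ=1, LF[6]=C('e')+1=1+1=2
L[7]='f': occ=2, LF[7]=C('f')+2=6+2=8
L[8]='e': occ=2, LF[8]=C('e')+2=1+2=3
L[9]='e': occ=3, LF[9]=C('e')+3=1+3=4
L[10]='e': occ=4, LF[10]=C('e')+4=1+4=5
L[11]='f': occ=3, LF[11]=C('f')+3=6+3=9
L[12]='g': occ=3, LF[12]=C('g')+3=12+3=15
L[13]='$': occ=0, LF[13]=C('$')+0=0+0=0
L[14]='f': occ=4, LF[14]=C('f')+4=6+4=10
L[15]='f': occ=5, LF[15]=C('f')+5=6+5=11

Answer: 12 13 1 6 14 7 2 8 3 4 5 9 15 0 10 11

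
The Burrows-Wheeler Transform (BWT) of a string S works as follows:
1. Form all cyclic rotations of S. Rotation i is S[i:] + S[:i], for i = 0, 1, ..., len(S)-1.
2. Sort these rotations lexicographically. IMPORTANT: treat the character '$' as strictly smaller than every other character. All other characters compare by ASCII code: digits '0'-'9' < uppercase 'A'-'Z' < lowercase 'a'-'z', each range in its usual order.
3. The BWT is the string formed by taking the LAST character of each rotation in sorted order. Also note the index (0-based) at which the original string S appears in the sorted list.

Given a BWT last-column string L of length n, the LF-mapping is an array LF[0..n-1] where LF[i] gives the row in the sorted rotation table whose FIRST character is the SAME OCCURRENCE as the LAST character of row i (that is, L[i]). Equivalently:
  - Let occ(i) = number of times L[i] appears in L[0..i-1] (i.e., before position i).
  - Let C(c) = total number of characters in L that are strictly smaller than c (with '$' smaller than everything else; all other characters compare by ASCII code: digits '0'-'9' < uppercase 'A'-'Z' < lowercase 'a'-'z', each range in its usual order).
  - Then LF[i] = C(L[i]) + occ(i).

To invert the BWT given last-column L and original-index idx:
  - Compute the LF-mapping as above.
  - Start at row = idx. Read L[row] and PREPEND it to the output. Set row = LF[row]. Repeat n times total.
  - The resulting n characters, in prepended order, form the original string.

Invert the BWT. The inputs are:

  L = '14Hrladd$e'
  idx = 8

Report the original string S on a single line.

LF mapping: 1 2 3 9 8 4 5 6 0 7
Walk LF starting at row 8, prepending L[row]:
  step 1: row=8, L[8]='$', prepend. Next row=LF[8]=0
  step 2: row=0, L[0]='1', prepend. Next row=LF[0]=1
  step 3: row=1, L[1]='4', prepend. Next row=LF[1]=2
  step 4: row=2, L[2]='H', prepend. Next row=LF[2]=3
  step 5: row=3, L[3]='r', prepend. Next row=LF[3]=9
  step 6: row=9, L[9]='e', prepend. Next row=LF[9]=7
  step 7: row=7, L[7]='d', prepend. Next row=LF[7]=6
  step 8: row=6, L[6]='d', prepend. Next row=LF[6]=5
  step 9: row=5, L[5]='a', prepend. Next row=LF[5]=4
  step 10: row=4, L[4]='l', prepend. Next row=LF[4]=8
Reversed output: ladderH41$

Answer: ladderH41$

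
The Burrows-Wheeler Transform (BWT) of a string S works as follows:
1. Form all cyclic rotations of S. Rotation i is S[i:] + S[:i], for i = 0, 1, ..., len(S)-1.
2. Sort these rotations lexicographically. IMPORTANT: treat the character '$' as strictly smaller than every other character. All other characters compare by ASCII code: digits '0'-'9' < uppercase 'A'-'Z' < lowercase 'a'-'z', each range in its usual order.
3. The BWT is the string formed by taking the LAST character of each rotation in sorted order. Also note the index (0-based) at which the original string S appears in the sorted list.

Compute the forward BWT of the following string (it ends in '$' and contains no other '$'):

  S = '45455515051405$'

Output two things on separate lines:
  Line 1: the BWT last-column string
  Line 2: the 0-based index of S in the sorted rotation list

Answer: 545551$50105454
6

Derivation:
All 15 rotations (rotation i = S[i:]+S[:i]):
  rot[0] = 45455515051405$
  rot[1] = 5455515051405$4
  rot[2] = 455515051405$45
  rot[3] = 55515051405$454
  rot[4] = 5515051405$4545
  rot[5] = 515051405$45455
  rot[6] = 15051405$454555
  rot[7] = 5051405$4545551
  rot[8] = 051405$45455515
  rot[9] = 51405$454555150
  rot[10] = 1405$4545551505
  rot[11] = 405$45455515051
  rot[12] = 05$454555150514
  rot[13] = 5$4545551505140
  rot[14] = $45455515051405
Sorted (with $ < everything):
  sorted[0] = $45455515051405  (last char: '5')
  sorted[1] = 05$454555150514  (last char: '4')
  sorted[2] = 051405$45455515  (last char: '5')
  sorted[3] = 1405$4545551505  (last char: '5')
  sorted[4] = 15051405$454555  (last char: '5')
  sorted[5] = 405$45455515051  (last char: '1')
  sorted[6] = 45455515051405$  (last char: '$')
  sorted[7] = 455515051405$45  (last char: '5')
  sorted[8] = 5$4545551505140  (last char: '0')
  sorted[9] = 5051405$4545551  (last char: '1')
  sorted[10] = 51405$454555150  (last char: '0')
  sorted[11] = 515051405$45455  (last char: '5')
  sorted[12] = 5455515051405$4  (last char: '4')
  sorted[13] = 5515051405$4545  (last char: '5')
  sorted[14] = 55515051405$454  (last char: '4')
Last column: 545551$50105454
Original string S is at sorted index 6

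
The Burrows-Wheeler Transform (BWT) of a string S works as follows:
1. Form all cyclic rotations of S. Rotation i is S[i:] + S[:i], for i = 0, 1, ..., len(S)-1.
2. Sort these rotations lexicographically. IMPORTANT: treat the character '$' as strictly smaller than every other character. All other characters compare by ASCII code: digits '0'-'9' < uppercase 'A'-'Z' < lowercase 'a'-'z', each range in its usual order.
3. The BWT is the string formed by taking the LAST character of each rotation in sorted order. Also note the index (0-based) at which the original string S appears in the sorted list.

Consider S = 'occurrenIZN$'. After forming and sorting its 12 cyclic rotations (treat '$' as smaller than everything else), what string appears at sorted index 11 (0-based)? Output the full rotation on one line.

Answer: urrenIZN$occ

Derivation:
All 12 rotations (rotation i = S[i:]+S[:i]):
  rot[0] = occurrenIZN$
  rot[1] = ccurrenIZN$o
  rot[2] = currenIZN$oc
  rot[3] = urrenIZN$occ
  rot[4] = rrenIZN$occu
  rot[5] = renIZN$occur
  rot[6] = enIZN$occurr
  rot[7] = nIZN$occurre
  rot[8] = IZN$occurren
  rot[9] = ZN$occurrenI
  rot[10] = N$occurrenIZ
  rot[11] = $occurrenIZN
Sorted (with $ < everything):
  sorted[0] = $occurrenIZN
  sorted[1] = IZN$occurren
  sorted[2] = N$occurrenIZ
  sorted[3] = ZN$occurrenI
  sorted[4] = ccurrenIZN$o
  sorted[5] = currenIZN$oc
  sorted[6] = enIZN$occurr
  sorted[7] = nIZN$occurre
  sorted[8] = occurrenIZN$
  sorted[9] = renIZN$occur
  sorted[10] = rrenIZN$occu
  sorted[11] = urrenIZN$occ
sorted[11] = urrenIZN$occ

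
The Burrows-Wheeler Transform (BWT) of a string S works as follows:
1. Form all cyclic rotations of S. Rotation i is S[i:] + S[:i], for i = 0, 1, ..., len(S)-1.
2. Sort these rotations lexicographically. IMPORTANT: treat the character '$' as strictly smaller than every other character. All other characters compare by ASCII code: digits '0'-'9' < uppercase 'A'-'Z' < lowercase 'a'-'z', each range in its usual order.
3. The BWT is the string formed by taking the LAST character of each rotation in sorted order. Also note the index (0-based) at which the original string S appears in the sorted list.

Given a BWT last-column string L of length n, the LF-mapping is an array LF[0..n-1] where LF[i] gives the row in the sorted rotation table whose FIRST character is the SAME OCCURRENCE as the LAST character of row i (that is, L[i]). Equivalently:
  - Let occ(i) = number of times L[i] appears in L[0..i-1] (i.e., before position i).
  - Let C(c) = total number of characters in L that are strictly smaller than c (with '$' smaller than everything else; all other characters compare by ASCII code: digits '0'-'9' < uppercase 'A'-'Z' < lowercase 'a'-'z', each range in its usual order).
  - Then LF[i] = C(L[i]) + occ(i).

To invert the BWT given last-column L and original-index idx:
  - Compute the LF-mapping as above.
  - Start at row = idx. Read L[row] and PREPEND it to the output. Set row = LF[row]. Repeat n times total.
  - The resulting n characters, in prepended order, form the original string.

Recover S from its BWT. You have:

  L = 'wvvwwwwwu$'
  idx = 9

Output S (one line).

Answer: wwwvvuwww$

Derivation:
LF mapping: 4 2 3 5 6 7 8 9 1 0
Walk LF starting at row 9, prepending L[row]:
  step 1: row=9, L[9]='$', prepend. Next row=LF[9]=0
  step 2: row=0, L[0]='w', prepend. Next row=LF[0]=4
  step 3: row=4, L[4]='w', prepend. Next row=LF[4]=6
  step 4: row=6, L[6]='w', prepend. Next row=LF[6]=8
  step 5: row=8, L[8]='u', prepend. Next row=LF[8]=1
  step 6: row=1, L[1]='v', prepend. Next row=LF[1]=2
  step 7: row=2, L[2]='v', prepend. Next row=LF[2]=3
  step 8: row=3, L[3]='w', prepend. Next row=LF[3]=5
  step 9: row=5, L[5]='w', prepend. Next row=LF[5]=7
  step 10: row=7, L[7]='w', prepend. Next row=LF[7]=9
Reversed output: wwwvvuwww$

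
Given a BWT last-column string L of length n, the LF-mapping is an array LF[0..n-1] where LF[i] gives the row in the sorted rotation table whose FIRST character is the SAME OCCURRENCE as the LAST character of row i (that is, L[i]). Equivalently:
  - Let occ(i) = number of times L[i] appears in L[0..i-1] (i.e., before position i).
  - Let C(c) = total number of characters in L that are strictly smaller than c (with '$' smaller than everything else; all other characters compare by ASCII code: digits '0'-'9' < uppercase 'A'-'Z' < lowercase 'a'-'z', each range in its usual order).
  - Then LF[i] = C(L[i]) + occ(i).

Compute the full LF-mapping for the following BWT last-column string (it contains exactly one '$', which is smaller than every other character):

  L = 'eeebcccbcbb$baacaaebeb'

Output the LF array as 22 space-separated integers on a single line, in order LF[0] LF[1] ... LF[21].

Answer: 17 18 19 5 12 13 14 6 15 7 8 0 9 1 2 16 3 4 20 10 21 11

Derivation:
Char counts: '$':1, 'a':4, 'b':7, 'c':5, 'e':5
C (first-col start): C('$')=0, C('a')=1, C('b')=5, C('c')=12, C('e')=17
L[0]='e': occ=0, LF[0]=C('e')+0=17+0=17
L[1]='e': occ=1, LF[1]=C('e')+1=17+1=18
L[2]='e': occ=2, LF[2]=C('e')+2=17+2=19
L[3]='b': occ=0, LF[3]=C('b')+0=5+0=5
L[4]='c': occ=0, LF[4]=C('c')+0=12+0=12
L[5]='c': occ=1, LF[5]=C('c')+1=12+1=13
L[6]='c': occ=2, LF[6]=C('c')+2=12+2=14
L[7]='b': occ=1, LF[7]=C('b')+1=5+1=6
L[8]='c': occ=3, LF[8]=C('c')+3=12+3=15
L[9]='b': occ=2, LF[9]=C('b')+2=5+2=7
L[10]='b': occ=3, LF[10]=C('b')+3=5+3=8
L[11]='$': occ=0, LF[11]=C('$')+0=0+0=0
L[12]='b': occ=4, LF[12]=C('b')+4=5+4=9
L[13]='a': occ=0, LF[13]=C('a')+0=1+0=1
L[14]='a': occ=1, LF[14]=C('a')+1=1+1=2
L[15]='c': occ=4, LF[15]=C('c')+4=12+4=16
L[16]='a': occ=2, LF[16]=C('a')+2=1+2=3
L[17]='a': occ=3, LF[17]=C('a')+3=1+3=4
L[18]='e': occ=3, LF[18]=C('e')+3=17+3=20
L[19]='b': occ=5, LF[19]=C('b')+5=5+5=10
L[20]='e': occ=4, LF[20]=C('e')+4=17+4=21
L[21]='b': occ=6, LF[21]=C('b')+6=5+6=11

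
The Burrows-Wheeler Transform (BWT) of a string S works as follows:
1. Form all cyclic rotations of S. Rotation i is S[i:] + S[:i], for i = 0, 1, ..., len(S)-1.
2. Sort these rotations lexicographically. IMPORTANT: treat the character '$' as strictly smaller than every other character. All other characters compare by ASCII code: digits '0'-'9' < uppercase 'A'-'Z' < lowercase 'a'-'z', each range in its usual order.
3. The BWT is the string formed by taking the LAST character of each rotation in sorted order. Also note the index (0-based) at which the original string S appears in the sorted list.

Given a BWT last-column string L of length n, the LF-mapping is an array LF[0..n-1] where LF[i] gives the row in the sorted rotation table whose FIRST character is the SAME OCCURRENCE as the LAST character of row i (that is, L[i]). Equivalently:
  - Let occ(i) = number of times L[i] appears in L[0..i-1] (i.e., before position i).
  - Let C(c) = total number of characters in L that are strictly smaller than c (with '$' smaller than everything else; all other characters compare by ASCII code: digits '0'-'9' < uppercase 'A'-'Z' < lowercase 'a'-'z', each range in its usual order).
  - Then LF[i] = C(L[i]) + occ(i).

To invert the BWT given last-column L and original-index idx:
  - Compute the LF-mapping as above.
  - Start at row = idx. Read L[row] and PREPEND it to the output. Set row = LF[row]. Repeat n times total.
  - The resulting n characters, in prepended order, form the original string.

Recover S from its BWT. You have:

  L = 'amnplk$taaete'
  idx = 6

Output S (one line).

Answer: kettlepanama$

Derivation:
LF mapping: 1 8 9 10 7 6 0 11 2 3 4 12 5
Walk LF starting at row 6, prepending L[row]:
  step 1: row=6, L[6]='$', prepend. Next row=LF[6]=0
  step 2: row=0, L[0]='a', prepend. Next row=LF[0]=1
  step 3: row=1, L[1]='m', prepend. Next row=LF[1]=8
  step 4: row=8, L[8]='a', prepend. Next row=LF[8]=2
  step 5: row=2, L[2]='n', prepend. Next row=LF[2]=9
  step 6: row=9, L[9]='a', prepend. Next row=LF[9]=3
  step 7: row=3, L[3]='p', prepend. Next row=LF[3]=10
  step 8: row=10, L[10]='e', prepend. Next row=LF[10]=4
  step 9: row=4, L[4]='l', prepend. Next row=LF[4]=7
  step 10: row=7, L[7]='t', prepend. Next row=LF[7]=11
  step 11: row=11, L[11]='t', prepend. Next row=LF[11]=12
  step 12: row=12, L[12]='e', prepend. Next row=LF[12]=5
  step 13: row=5, L[5]='k', prepend. Next row=LF[5]=6
Reversed output: kettlepanama$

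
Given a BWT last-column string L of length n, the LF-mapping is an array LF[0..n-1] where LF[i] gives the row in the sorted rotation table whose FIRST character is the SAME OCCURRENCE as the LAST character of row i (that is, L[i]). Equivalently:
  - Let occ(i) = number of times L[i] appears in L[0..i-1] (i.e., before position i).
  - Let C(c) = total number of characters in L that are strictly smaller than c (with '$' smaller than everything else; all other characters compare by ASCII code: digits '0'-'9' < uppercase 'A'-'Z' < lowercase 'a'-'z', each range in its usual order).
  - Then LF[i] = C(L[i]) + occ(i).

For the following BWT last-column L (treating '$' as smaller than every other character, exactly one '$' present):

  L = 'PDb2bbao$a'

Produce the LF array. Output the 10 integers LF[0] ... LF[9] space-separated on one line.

Answer: 3 2 6 1 7 8 4 9 0 5

Derivation:
Char counts: '$':1, '2':1, 'D':1, 'P':1, 'a':2, 'b':3, 'o':1
C (first-col start): C('$')=0, C('2')=1, C('D')=2, C('P')=3, C('a')=4, C('b')=6, C('o')=9
L[0]='P': occ=0, LF[0]=C('P')+0=3+0=3
L[1]='D': occ=0, LF[1]=C('D')+0=2+0=2
L[2]='b': occ=0, LF[2]=C('b')+0=6+0=6
L[3]='2': occ=0, LF[3]=C('2')+0=1+0=1
L[4]='b': occ=1, LF[4]=C('b')+1=6+1=7
L[5]='b': occ=2, LF[5]=C('b')+2=6+2=8
L[6]='a': occ=0, LF[6]=C('a')+0=4+0=4
L[7]='o': occ=0, LF[7]=C('o')+0=9+0=9
L[8]='$': occ=0, LF[8]=C('$')+0=0+0=0
L[9]='a': occ=1, LF[9]=C('a')+1=4+1=5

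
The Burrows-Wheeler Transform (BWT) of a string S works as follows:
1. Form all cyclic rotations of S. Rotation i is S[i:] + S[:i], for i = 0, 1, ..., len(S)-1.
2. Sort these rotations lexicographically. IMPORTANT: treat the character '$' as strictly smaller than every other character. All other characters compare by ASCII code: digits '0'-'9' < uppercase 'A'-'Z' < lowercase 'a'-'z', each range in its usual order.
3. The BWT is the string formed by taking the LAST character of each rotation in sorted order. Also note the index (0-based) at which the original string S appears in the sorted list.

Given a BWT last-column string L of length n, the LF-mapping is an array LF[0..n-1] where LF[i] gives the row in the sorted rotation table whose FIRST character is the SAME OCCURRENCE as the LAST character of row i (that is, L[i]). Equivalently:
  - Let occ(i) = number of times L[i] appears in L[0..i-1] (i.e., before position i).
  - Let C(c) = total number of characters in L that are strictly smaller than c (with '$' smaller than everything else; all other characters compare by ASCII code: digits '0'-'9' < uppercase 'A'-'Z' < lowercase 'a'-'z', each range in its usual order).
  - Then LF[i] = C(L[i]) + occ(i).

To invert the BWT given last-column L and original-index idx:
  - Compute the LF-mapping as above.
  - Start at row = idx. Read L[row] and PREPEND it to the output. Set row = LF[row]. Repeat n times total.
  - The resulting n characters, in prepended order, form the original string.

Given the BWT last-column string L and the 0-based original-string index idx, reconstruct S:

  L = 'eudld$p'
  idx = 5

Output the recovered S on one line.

LF mapping: 3 6 1 4 2 0 5
Walk LF starting at row 5, prepending L[row]:
  step 1: row=5, L[5]='$', prepend. Next row=LF[5]=0
  step 2: row=0, L[0]='e', prepend. Next row=LF[0]=3
  step 3: row=3, L[3]='l', prepend. Next row=LF[3]=4
  step 4: row=4, L[4]='d', prepend. Next row=LF[4]=2
  step 5: row=2, L[2]='d', prepend. Next row=LF[2]=1
  step 6: row=1, L[1]='u', prepend. Next row=LF[1]=6
  step 7: row=6, L[6]='p', prepend. Next row=LF[6]=5
Reversed output: puddle$

Answer: puddle$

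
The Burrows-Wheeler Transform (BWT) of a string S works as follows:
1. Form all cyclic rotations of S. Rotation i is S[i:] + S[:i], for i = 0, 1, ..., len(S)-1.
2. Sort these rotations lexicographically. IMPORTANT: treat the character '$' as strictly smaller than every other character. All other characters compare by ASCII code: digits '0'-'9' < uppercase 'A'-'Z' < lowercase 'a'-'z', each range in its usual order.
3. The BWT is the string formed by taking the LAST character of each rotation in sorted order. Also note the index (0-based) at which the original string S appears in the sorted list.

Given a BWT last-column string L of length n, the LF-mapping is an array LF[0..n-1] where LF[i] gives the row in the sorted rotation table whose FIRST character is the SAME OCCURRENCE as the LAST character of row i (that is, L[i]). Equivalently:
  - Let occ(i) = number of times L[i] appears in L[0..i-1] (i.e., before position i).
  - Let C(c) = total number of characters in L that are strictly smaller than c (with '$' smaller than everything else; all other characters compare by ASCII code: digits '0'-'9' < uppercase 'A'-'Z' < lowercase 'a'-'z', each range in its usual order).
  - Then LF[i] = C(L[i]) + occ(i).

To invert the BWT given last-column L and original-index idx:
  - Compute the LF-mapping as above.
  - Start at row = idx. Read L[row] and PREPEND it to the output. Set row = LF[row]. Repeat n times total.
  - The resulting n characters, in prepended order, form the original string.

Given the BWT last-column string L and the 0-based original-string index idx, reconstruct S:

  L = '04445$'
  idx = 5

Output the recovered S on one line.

Answer: 54440$

Derivation:
LF mapping: 1 2 3 4 5 0
Walk LF starting at row 5, prepending L[row]:
  step 1: row=5, L[5]='$', prepend. Next row=LF[5]=0
  step 2: row=0, L[0]='0', prepend. Next row=LF[0]=1
  step 3: row=1, L[1]='4', prepend. Next row=LF[1]=2
  step 4: row=2, L[2]='4', prepend. Next row=LF[2]=3
  step 5: row=3, L[3]='4', prepend. Next row=LF[3]=4
  step 6: row=4, L[4]='5', prepend. Next row=LF[4]=5
Reversed output: 54440$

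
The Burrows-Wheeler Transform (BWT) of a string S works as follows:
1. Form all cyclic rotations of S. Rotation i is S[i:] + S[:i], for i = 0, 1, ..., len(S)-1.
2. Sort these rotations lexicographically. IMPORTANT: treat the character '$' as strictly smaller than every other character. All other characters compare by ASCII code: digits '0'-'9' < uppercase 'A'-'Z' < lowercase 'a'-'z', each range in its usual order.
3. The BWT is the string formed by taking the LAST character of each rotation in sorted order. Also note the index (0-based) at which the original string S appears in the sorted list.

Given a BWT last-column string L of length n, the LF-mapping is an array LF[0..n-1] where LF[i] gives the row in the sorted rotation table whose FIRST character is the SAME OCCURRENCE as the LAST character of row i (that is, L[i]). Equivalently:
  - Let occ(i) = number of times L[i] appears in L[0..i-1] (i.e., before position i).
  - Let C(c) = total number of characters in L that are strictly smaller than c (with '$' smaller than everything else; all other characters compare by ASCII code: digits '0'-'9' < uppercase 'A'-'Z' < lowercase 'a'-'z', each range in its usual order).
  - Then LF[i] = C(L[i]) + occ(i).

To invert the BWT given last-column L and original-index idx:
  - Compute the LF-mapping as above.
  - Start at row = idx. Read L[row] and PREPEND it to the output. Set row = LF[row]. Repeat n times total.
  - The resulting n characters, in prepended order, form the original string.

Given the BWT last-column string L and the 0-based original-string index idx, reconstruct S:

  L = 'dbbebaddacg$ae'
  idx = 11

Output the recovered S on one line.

LF mapping: 8 4 5 11 6 1 9 10 2 7 13 0 3 12
Walk LF starting at row 11, prepending L[row]:
  step 1: row=11, L[11]='$', prepend. Next row=LF[11]=0
  step 2: row=0, L[0]='d', prepend. Next row=LF[0]=8
  step 3: row=8, L[8]='a', prepend. Next row=LF[8]=2
  step 4: row=2, L[2]='b', prepend. Next row=LF[2]=5
  step 5: row=5, L[5]='a', prepend. Next row=LF[5]=1
  step 6: row=1, L[1]='b', prepend. Next row=LF[1]=4
  step 7: row=4, L[4]='b', prepend. Next row=LF[4]=6
  step 8: row=6, L[6]='d', prepend. Next row=LF[6]=9
  step 9: row=9, L[9]='c', prepend. Next row=LF[9]=7
  step 10: row=7, L[7]='d', prepend. Next row=LF[7]=10
  step 11: row=10, L[10]='g', prepend. Next row=LF[10]=13
  step 12: row=13, L[13]='e', prepend. Next row=LF[13]=12
  step 13: row=12, L[12]='a', prepend. Next row=LF[12]=3
  step 14: row=3, L[3]='e', prepend. Next row=LF[3]=11
Reversed output: eaegdcdbbabad$

Answer: eaegdcdbbabad$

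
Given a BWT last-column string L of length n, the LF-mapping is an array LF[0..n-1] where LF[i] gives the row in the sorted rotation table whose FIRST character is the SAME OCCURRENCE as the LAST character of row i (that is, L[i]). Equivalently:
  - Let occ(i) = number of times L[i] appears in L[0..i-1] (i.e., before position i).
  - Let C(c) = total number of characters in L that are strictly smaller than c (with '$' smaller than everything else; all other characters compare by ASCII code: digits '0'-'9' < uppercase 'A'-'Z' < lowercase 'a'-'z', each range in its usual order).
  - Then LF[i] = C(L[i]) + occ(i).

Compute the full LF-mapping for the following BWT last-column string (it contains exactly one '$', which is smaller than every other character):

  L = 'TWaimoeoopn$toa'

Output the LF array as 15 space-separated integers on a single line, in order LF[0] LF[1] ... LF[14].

Char counts: '$':1, 'T':1, 'W':1, 'a':2, 'e':1, 'i':1, 'm':1, 'n':1, 'o':4, 'p':1, 't':1
C (first-col start): C('$')=0, C('T')=1, C('W')=2, C('a')=3, C('e')=5, C('i')=6, C('m')=7, C('n')=8, C('o')=9, C('p')=13, C('t')=14
L[0]='T': occ=0, LF[0]=C('T')+0=1+0=1
L[1]='W': occ=0, LF[1]=C('W')+0=2+0=2
L[2]='a': occ=0, LF[2]=C('a')+0=3+0=3
L[3]='i': occ=0, LF[3]=C('i')+0=6+0=6
L[4]='m': occ=0, LF[4]=C('m')+0=7+0=7
L[5]='o': occ=0, LF[5]=C('o')+0=9+0=9
L[6]='e': occ=0, LF[6]=C('e')+0=5+0=5
L[7]='o': occ=1, LF[7]=C('o')+1=9+1=10
L[8]='o': occ=2, LF[8]=C('o')+2=9+2=11
L[9]='p': occ=0, LF[9]=C('p')+0=13+0=13
L[10]='n': occ=0, LF[10]=C('n')+0=8+0=8
L[11]='$': occ=0, LF[11]=C('$')+0=0+0=0
L[12]='t': occ=0, LF[12]=C('t')+0=14+0=14
L[13]='o': occ=3, LF[13]=C('o')+3=9+3=12
L[14]='a': occ=1, LF[14]=C('a')+1=3+1=4

Answer: 1 2 3 6 7 9 5 10 11 13 8 0 14 12 4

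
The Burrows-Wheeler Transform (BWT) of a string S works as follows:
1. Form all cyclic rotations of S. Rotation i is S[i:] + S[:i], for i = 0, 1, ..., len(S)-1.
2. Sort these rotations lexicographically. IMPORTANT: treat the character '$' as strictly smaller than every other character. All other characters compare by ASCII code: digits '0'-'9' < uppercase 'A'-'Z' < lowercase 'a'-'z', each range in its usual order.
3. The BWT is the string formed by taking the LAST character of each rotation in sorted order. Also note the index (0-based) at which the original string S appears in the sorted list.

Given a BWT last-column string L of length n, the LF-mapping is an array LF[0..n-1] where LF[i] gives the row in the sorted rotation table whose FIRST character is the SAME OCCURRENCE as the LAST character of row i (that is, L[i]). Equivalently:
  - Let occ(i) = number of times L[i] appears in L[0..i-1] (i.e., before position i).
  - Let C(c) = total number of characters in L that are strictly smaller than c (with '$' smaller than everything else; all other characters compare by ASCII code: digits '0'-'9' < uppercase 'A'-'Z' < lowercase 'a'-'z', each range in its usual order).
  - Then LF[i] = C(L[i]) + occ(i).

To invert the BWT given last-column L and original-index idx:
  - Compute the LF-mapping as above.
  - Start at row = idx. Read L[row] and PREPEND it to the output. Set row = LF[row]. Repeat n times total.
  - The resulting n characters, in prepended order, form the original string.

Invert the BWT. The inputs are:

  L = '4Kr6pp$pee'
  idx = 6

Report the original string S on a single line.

LF mapping: 1 3 9 2 6 7 0 8 4 5
Walk LF starting at row 6, prepending L[row]:
  step 1: row=6, L[6]='$', prepend. Next row=LF[6]=0
  step 2: row=0, L[0]='4', prepend. Next row=LF[0]=1
  step 3: row=1, L[1]='K', prepend. Next row=LF[1]=3
  step 4: row=3, L[3]='6', prepend. Next row=LF[3]=2
  step 5: row=2, L[2]='r', prepend. Next row=LF[2]=9
  step 6: row=9, L[9]='e', prepend. Next row=LF[9]=5
  step 7: row=5, L[5]='p', prepend. Next row=LF[5]=7
  step 8: row=7, L[7]='p', prepend. Next row=LF[7]=8
  step 9: row=8, L[8]='e', prepend. Next row=LF[8]=4
  step 10: row=4, L[4]='p', prepend. Next row=LF[4]=6
Reversed output: pepper6K4$

Answer: pepper6K4$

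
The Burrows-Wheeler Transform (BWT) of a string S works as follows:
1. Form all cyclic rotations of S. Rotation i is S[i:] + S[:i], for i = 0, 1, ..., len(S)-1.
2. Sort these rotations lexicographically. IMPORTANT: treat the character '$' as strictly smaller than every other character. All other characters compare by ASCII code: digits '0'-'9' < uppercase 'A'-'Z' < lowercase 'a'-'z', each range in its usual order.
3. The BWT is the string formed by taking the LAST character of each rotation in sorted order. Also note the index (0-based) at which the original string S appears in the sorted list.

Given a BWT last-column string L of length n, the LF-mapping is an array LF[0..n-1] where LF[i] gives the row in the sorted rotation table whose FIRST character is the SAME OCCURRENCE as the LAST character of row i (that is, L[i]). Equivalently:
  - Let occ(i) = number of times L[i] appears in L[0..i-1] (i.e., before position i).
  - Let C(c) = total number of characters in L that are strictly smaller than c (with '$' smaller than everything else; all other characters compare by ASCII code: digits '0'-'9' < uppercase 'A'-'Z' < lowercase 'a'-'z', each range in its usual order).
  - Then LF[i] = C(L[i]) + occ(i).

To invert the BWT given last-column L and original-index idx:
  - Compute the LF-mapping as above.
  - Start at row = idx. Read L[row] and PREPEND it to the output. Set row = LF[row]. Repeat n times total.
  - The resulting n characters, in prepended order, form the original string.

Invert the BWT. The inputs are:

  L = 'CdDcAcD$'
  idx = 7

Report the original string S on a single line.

LF mapping: 2 7 3 5 1 6 4 0
Walk LF starting at row 7, prepending L[row]:
  step 1: row=7, L[7]='$', prepend. Next row=LF[7]=0
  step 2: row=0, L[0]='C', prepend. Next row=LF[0]=2
  step 3: row=2, L[2]='D', prepend. Next row=LF[2]=3
  step 4: row=3, L[3]='c', prepend. Next row=LF[3]=5
  step 5: row=5, L[5]='c', prepend. Next row=LF[5]=6
  step 6: row=6, L[6]='D', prepend. Next row=LF[6]=4
  step 7: row=4, L[4]='A', prepend. Next row=LF[4]=1
  step 8: row=1, L[1]='d', prepend. Next row=LF[1]=7
Reversed output: dADccDC$

Answer: dADccDC$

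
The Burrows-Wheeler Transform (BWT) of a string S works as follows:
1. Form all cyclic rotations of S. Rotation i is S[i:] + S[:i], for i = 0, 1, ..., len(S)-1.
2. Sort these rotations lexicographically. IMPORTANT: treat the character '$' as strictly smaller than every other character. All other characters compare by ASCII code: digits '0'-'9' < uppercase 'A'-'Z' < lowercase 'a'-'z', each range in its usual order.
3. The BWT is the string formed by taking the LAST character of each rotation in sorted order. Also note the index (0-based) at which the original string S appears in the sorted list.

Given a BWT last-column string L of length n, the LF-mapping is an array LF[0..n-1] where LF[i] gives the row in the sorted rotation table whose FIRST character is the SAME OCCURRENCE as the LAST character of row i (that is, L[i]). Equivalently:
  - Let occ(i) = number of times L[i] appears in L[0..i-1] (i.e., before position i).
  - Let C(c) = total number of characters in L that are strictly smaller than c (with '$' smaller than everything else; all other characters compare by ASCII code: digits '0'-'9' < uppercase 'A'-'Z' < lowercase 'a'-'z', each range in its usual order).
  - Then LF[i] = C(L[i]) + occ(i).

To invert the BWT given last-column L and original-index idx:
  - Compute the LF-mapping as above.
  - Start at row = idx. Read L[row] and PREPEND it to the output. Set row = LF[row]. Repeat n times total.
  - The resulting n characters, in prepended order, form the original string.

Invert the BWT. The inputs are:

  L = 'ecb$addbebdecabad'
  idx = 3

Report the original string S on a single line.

Answer: aecabadedbcddbbe$

Derivation:
LF mapping: 14 8 4 0 1 10 11 5 15 6 12 16 9 2 7 3 13
Walk LF starting at row 3, prepending L[row]:
  step 1: row=3, L[3]='$', prepend. Next row=LF[3]=0
  step 2: row=0, L[0]='e', prepend. Next row=LF[0]=14
  step 3: row=14, L[14]='b', prepend. Next row=LF[14]=7
  step 4: row=7, L[7]='b', prepend. Next row=LF[7]=5
  step 5: row=5, L[5]='d', prepend. Next row=LF[5]=10
  step 6: row=10, L[10]='d', prepend. Next row=LF[10]=12
  step 7: row=12, L[12]='c', prepend. Next row=LF[12]=9
  step 8: row=9, L[9]='b', prepend. Next row=LF[9]=6
  step 9: row=6, L[6]='d', prepend. Next row=LF[6]=11
  step 10: row=11, L[11]='e', prepend. Next row=LF[11]=16
  step 11: row=16, L[16]='d', prepend. Next row=LF[16]=13
  step 12: row=13, L[13]='a', prepend. Next row=LF[13]=2
  step 13: row=2, L[2]='b', prepend. Next row=LF[2]=4
  step 14: row=4, L[4]='a', prepend. Next row=LF[4]=1
  step 15: row=1, L[1]='c', prepend. Next row=LF[1]=8
  step 16: row=8, L[8]='e', prepend. Next row=LF[8]=15
  step 17: row=15, L[15]='a', prepend. Next row=LF[15]=3
Reversed output: aecabadedbcddbbe$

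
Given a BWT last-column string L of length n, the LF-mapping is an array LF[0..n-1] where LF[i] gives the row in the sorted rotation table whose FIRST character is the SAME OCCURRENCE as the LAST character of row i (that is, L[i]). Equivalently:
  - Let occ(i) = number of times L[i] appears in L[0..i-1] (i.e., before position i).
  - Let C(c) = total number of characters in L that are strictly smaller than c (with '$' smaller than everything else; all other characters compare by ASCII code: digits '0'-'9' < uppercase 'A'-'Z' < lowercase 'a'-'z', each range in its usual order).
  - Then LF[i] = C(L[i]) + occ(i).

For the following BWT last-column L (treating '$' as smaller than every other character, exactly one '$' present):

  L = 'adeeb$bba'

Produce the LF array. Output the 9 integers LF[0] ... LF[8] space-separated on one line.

Answer: 1 6 7 8 3 0 4 5 2

Derivation:
Char counts: '$':1, 'a':2, 'b':3, 'd':1, 'e':2
C (first-col start): C('$')=0, C('a')=1, C('b')=3, C('d')=6, C('e')=7
L[0]='a': occ=0, LF[0]=C('a')+0=1+0=1
L[1]='d': occ=0, LF[1]=C('d')+0=6+0=6
L[2]='e': occ=0, LF[2]=C('e')+0=7+0=7
L[3]='e': occ=1, LF[3]=C('e')+1=7+1=8
L[4]='b': occ=0, LF[4]=C('b')+0=3+0=3
L[5]='$': occ=0, LF[5]=C('$')+0=0+0=0
L[6]='b': occ=1, LF[6]=C('b')+1=3+1=4
L[7]='b': occ=2, LF[7]=C('b')+2=3+2=5
L[8]='a': occ=1, LF[8]=C('a')+1=1+1=2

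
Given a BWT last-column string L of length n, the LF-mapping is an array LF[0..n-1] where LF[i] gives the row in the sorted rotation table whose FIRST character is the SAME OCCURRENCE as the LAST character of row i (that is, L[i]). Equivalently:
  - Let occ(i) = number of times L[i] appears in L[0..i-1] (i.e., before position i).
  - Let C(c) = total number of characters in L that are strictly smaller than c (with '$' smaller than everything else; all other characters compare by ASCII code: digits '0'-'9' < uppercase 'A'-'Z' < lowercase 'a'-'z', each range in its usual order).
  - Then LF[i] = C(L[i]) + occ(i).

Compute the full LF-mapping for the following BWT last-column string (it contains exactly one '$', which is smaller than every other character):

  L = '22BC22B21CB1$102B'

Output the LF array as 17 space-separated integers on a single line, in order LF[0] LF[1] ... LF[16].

Char counts: '$':1, '0':1, '1':3, '2':6, 'B':4, 'C':2
C (first-col start): C('$')=0, C('0')=1, C('1')=2, C('2')=5, C('B')=11, C('C')=15
L[0]='2': occ=0, LF[0]=C('2')+0=5+0=5
L[1]='2': occ=1, LF[1]=C('2')+1=5+1=6
L[2]='B': occ=0, LF[2]=C('B')+0=11+0=11
L[3]='C': occ=0, LF[3]=C('C')+0=15+0=15
L[4]='2': occ=2, LF[4]=C('2')+2=5+2=7
L[5]='2': occ=3, LF[5]=C('2')+3=5+3=8
L[6]='B': occ=1, LF[6]=C('B')+1=11+1=12
L[7]='2': occ=4, LF[7]=C('2')+4=5+4=9
L[8]='1': occ=0, LF[8]=C('1')+0=2+0=2
L[9]='C': occ=1, LF[9]=C('C')+1=15+1=16
L[10]='B': occ=2, LF[10]=C('B')+2=11+2=13
L[11]='1': occ=1, LF[11]=C('1')+1=2+1=3
L[12]='$': occ=0, LF[12]=C('$')+0=0+0=0
L[13]='1': occ=2, LF[13]=C('1')+2=2+2=4
L[14]='0': occ=0, LF[14]=C('0')+0=1+0=1
L[15]='2': occ=5, LF[15]=C('2')+5=5+5=10
L[16]='B': occ=3, LF[16]=C('B')+3=11+3=14

Answer: 5 6 11 15 7 8 12 9 2 16 13 3 0 4 1 10 14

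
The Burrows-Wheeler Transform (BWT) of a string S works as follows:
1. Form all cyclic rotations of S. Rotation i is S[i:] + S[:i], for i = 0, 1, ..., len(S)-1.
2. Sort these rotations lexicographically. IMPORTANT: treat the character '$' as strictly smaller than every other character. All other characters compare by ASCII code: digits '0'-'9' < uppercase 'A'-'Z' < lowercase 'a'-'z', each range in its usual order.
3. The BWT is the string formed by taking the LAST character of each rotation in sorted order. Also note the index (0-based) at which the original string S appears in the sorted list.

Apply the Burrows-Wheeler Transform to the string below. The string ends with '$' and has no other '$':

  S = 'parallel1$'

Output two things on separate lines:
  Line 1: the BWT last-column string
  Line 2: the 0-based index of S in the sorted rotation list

All 10 rotations (rotation i = S[i:]+S[:i]):
  rot[0] = parallel1$
  rot[1] = arallel1$p
  rot[2] = rallel1$pa
  rot[3] = allel1$par
  rot[4] = llel1$para
  rot[5] = lel1$paral
  rot[6] = el1$parall
  rot[7] = l1$paralle
  rot[8] = 1$parallel
  rot[9] = $parallel1
Sorted (with $ < everything):
  sorted[0] = $parallel1  (last char: '1')
  sorted[1] = 1$parallel  (last char: 'l')
  sorted[2] = allel1$par  (last char: 'r')
  sorted[3] = arallel1$p  (last char: 'p')
  sorted[4] = el1$parall  (last char: 'l')
  sorted[5] = l1$paralle  (last char: 'e')
  sorted[6] = lel1$paral  (last char: 'l')
  sorted[7] = llel1$para  (last char: 'a')
  sorted[8] = parallel1$  (last char: '$')
  sorted[9] = rallel1$pa  (last char: 'a')
Last column: 1lrplela$a
Original string S is at sorted index 8

Answer: 1lrplela$a
8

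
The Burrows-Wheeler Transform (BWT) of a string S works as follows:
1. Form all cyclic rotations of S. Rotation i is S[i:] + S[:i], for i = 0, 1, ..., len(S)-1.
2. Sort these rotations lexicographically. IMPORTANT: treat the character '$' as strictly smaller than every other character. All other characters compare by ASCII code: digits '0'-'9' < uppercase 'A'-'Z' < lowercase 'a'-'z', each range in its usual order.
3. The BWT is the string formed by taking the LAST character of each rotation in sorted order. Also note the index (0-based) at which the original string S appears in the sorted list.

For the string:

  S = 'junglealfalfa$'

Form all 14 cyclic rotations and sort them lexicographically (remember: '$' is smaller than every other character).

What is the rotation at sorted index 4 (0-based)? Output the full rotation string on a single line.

Answer: ealfalfa$jungl

Derivation:
All 14 rotations (rotation i = S[i:]+S[:i]):
  rot[0] = junglealfalfa$
  rot[1] = unglealfalfa$j
  rot[2] = nglealfalfa$ju
  rot[3] = glealfalfa$jun
  rot[4] = lealfalfa$jung
  rot[5] = ealfalfa$jungl
  rot[6] = alfalfa$jungle
  rot[7] = lfalfa$junglea
  rot[8] = falfa$jungleal
  rot[9] = alfa$junglealf
  rot[10] = lfa$junglealfa
  rot[11] = fa$junglealfal
  rot[12] = a$junglealfalf
  rot[13] = $junglealfalfa
Sorted (with $ < everything):
  sorted[0] = $junglealfalfa
  sorted[1] = a$junglealfalf
  sorted[2] = alfa$junglealf
  sorted[3] = alfalfa$jungle
  sorted[4] = ealfalfa$jungl
  sorted[5] = fa$junglealfal
  sorted[6] = falfa$jungleal
  sorted[7] = glealfalfa$jun
  sorted[8] = junglealfalfa$
  sorted[9] = lealfalfa$jung
  sorted[10] = lfa$junglealfa
  sorted[11] = lfalfa$junglea
  sorted[12] = nglealfalfa$ju
  sorted[13] = unglealfalfa$j
sorted[4] = ealfalfa$jungl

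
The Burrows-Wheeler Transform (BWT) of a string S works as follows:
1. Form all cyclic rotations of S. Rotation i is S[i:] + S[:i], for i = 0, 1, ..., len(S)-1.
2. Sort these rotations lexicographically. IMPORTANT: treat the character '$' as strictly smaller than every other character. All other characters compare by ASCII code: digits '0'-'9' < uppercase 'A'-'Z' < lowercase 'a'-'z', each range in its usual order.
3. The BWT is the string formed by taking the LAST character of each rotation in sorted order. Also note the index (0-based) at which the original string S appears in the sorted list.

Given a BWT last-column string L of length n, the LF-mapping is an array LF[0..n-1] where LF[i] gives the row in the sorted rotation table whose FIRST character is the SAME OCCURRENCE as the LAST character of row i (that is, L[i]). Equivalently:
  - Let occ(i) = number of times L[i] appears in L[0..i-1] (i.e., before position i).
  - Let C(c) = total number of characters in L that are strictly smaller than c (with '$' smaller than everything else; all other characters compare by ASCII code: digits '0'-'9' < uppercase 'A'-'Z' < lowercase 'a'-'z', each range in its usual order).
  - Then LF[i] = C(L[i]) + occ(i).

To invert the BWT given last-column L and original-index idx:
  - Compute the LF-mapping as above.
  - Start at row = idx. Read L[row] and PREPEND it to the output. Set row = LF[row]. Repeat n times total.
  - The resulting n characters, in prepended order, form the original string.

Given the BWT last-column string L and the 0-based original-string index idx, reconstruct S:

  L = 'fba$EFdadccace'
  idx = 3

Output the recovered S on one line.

LF mapping: 13 6 3 0 1 2 10 4 11 7 8 5 9 12
Walk LF starting at row 3, prepending L[row]:
  step 1: row=3, L[3]='$', prepend. Next row=LF[3]=0
  step 2: row=0, L[0]='f', prepend. Next row=LF[0]=13
  step 3: row=13, L[13]='e', prepend. Next row=LF[13]=12
  step 4: row=12, L[12]='c', prepend. Next row=LF[12]=9
  step 5: row=9, L[9]='c', prepend. Next row=LF[9]=7
  step 6: row=7, L[7]='a', prepend. Next row=LF[7]=4
  step 7: row=4, L[4]='E', prepend. Next row=LF[4]=1
  step 8: row=1, L[1]='b', prepend. Next row=LF[1]=6
  step 9: row=6, L[6]='d', prepend. Next row=LF[6]=10
  step 10: row=10, L[10]='c', prepend. Next row=LF[10]=8
  step 11: row=8, L[8]='d', prepend. Next row=LF[8]=11
  step 12: row=11, L[11]='a', prepend. Next row=LF[11]=5
  step 13: row=5, L[5]='F', prepend. Next row=LF[5]=2
  step 14: row=2, L[2]='a', prepend. Next row=LF[2]=3
Reversed output: aFadcdbEaccef$

Answer: aFadcdbEaccef$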